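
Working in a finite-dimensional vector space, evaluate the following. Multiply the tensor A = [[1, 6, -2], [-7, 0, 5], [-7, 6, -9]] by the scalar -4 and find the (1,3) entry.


Scalar multiplication: (cA)_{ij} = c * A_{ij}.
c = -4
A_{13} = -2
(cA)_{13} = -4 * -2 = 8

8


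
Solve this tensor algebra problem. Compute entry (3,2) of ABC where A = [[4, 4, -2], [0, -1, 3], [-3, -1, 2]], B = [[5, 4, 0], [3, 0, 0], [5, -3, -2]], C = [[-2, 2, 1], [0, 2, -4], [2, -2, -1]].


(ABC)_{32} = sum_m (AB)_{3m} C_{m2}. First compute row 3 of AB.
(AB)_{31} = -3*5 + -1*3 + 2*5 = -8
(AB)_{32} = -3*4 + -1*0 + 2*-3 = -18
(AB)_{33} = -3*0 + -1*0 + 2*-2 = -4
Now contract with column 2 of C:
(AB)_{31} * C_{12} = -8 * 2 = -16
(AB)_{32} * C_{22} = -18 * 2 = -36
(AB)_{33} * C_{32} = -4 * -2 = 8
(ABC)_{32} = -16 + -36 + 8 = -44

-44


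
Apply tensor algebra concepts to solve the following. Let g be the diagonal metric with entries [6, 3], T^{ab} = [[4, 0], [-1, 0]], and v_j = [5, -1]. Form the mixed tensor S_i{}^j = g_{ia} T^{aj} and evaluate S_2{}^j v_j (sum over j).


Step 1: lower the first index. For a diagonal metric, g_{ia} T^{aj} = g_{ii} T^{ij} (no sum on i).
g_{22} = 3
S_2{}^1 = 3 * T^{21} = 3 * -1 = -3
S_2{}^2 = 3 * T^{22} = 3 * 0 = 0
Step 2: contract S_2{}^j with v_j.
S_2{}^1 * v_1 = -3 * 5 = -15
S_2{}^2 * v_2 = 0 * -1 = 0
Result = -15 + 0 = -15

-15


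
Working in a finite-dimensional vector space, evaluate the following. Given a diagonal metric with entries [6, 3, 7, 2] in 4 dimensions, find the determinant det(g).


For a diagonal metric, the determinant is the product of diagonal entries.
Diagonal entries: 6, 3, 7, 2
det(g) = 6 * 3 * 7 * 2 = 252

252


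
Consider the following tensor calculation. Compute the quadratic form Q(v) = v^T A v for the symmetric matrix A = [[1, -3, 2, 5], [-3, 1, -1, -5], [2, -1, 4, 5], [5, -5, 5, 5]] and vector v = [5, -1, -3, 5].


First compute Av:
(Av)_1 = 1*5 + -3*-1 + 2*-3 + 5*5 = 27
(Av)_2 = -3*5 + 1*-1 + -1*-3 + -5*5 = -38
(Av)_3 = 2*5 + -1*-1 + 4*-3 + 5*5 = 24
(Av)_4 = 5*5 + -5*-1 + 5*-3 + 5*5 = 40
Av = [27, -38, 24, 40]
Then v^T (Av) = 5*27 + -1*-38 + -3*24 + 5*40
= 135 + 38 + -72 + 200 = 301

301


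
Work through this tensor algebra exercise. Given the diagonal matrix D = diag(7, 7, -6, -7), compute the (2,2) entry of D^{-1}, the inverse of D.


For a diagonal matrix, the inverse has entries (D^{-1})_{ii} = 1/d_{ii}.
The diagonal entries are: d_{11} = 7, d_{22} = 7, d_{33} = -6, d_{44} = -7
We need (D^{-1})_{22} = 1/d_{22} = 1/7 = 1/7

1/7


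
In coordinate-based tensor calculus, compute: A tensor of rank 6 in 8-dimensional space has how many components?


The number of components of a rank-r tensor in d dimensions is d^r.
Here d = 8 and r = 6.
8^6 = 262144

262144


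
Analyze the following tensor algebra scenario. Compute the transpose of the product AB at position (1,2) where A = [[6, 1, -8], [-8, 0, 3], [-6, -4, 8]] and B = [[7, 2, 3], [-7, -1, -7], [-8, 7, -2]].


(AB)^T_{ij} = (AB)_{ji} = sum_k A_{jk} B_{ki}.
For i=1, j=2 we need (AB)_{21}:
A_{21} * B_{11} = -8 * 7 = -56
A_{22} * B_{21} = 0 * -7 = 0
A_{23} * B_{31} = 3 * -8 = -24
Sum = -56 + 0 + -24 = -80

-80


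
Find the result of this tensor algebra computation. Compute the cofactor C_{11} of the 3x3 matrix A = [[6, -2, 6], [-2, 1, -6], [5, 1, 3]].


To find cofactor C_{11}, delete row 1 and column 1.
The resulting 2x2 submatrix is: [[1, -6], [1, 3]]
Minor M_{11} = 1*3 - -6*1
  = 3 - -6 = 9
Sign = (-1)^(1+1) = (-1)^2 = 1
Cofactor C_{11} = 1 * 9 = 9

9


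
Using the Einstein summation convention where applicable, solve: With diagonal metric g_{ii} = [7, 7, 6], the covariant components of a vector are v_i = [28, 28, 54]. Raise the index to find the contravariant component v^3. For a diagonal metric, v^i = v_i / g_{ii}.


To raise an index with a diagonal metric: v^i = v_i / g_{ii}.
For index 3: v_3 = 54, g_{33} = 6
v^3 = 54 / 6 = 9

9


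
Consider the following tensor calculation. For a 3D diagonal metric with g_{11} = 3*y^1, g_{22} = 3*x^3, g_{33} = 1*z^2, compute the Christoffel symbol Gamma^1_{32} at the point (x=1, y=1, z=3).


For a diagonal metric, Gamma^k_{ij} = (1/2) g^{kk} (dg_{ik}/dx_j + dg_{jk}/dx_i - dg_{ij}/dx_k).
The metric is diagonal, so g_{ab} = 0 for a != b.
At the given point: g_{11} = 3, g_{22} = 3, g_{33} = 9
g^{11} = 1/3
dg_{31}/dx_2 = 0 (off-diagonal)
dg_{21}/dx_3 = 0 (off-diagonal)
dg_{32}/dx_1 = 0 (off-diagonal)
Numerator = 0 + 0 - 0 = 0
Gamma^1_{32} = 0 / (2 * 3) = 0

0


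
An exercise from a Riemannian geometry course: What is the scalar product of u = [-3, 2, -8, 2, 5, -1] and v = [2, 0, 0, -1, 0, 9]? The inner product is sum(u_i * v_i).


The inner product u . v = sum of u_i * v_i.
Term-by-term: -3 * 2, 2 * 0, -8 * 0, 2 * -1, 5 * 0, -1 * 9
Products: -6, 0, 0, -2, 0, -9
Sum = -6 + 0 + 0 + -2 + 0 + -9 = -17

-17


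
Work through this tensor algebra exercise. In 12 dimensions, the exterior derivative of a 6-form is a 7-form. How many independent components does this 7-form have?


The exterior derivative of a p-form is a (p+1)-form.
Its number of independent components is C(n, p+1).
n = 12, p+1 = 7
C(12, 7) = 792

792


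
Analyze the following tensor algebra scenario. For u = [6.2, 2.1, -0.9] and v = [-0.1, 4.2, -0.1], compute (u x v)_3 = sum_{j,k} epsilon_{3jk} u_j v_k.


(u x v)_3 = sum_{j,k} epsilon_{3jk} u_j v_k. Only permutations of (1,2,3) contribute; the two non-zero terms are:
eps_{312} u_1 v_2 = 1 * 6.2 * 4.2 = 26.04
eps_{321} u_2 v_1 = -1 * 2.1 * -0.1 = 0.21
(u x v)_3 = 26.25

26.25


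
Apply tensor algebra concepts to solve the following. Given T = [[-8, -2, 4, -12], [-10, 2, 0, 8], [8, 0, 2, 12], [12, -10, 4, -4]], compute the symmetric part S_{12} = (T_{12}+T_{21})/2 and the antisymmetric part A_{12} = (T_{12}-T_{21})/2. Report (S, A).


T_{12} = -2
T_{21} = -10
S_{12} = (-2 + -10)/2 = -12/2 = -6
A_{12} = (-2 - -10)/2 = 8/2 = 4
Check: S + A = -6 + 4 = -2 = T_{12}.

(-6, 4)


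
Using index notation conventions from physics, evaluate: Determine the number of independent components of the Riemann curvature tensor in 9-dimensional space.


The Riemann tensor in d dimensions has d^2(d^2 - 1)/12 independent components.
d = 9, so d^2 = 81
d^2 - 1 = 80
d^2(d^2 - 1) = 81 * 80 = 6480
Divide by 12: 6480 / 12 = 540

540


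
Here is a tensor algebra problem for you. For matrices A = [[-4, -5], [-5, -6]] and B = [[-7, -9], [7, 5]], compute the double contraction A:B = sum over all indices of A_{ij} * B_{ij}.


A:B = sum over all i,j of A_{ij} * B_{ij}.
Row 1: -4*-7=28, -5*-9=45 => row sum = 73
Row 2: -5*7=-35, -6*5=-30 => row sum = -65
Total = 73 + -65 = 8

8


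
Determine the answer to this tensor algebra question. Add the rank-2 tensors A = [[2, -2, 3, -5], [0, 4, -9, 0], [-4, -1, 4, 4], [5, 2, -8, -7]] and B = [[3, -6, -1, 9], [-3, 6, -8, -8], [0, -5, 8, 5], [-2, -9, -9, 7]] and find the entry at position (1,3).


Tensor addition is component-wise: (A + B)_{ij} = A_{ij} + B_{ij}.
A_{13} = 3
B_{13} = -1
(A + B)_{13} = 3 + -1 = 2

2


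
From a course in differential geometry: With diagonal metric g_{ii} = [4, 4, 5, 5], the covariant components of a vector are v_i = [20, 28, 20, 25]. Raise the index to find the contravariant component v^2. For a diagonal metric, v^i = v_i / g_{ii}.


To raise an index with a diagonal metric: v^i = v_i / g_{ii}.
For index 2: v_2 = 28, g_{22} = 4
v^2 = 28 / 4 = 7

7


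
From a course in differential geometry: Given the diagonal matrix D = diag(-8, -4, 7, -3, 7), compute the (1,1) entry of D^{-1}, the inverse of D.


For a diagonal matrix, the inverse has entries (D^{-1})_{ii} = 1/d_{ii}.
The diagonal entries are: d_{11} = -8, d_{22} = -4, d_{33} = 7, d_{44} = -3, d_{55} = 7
We need (D^{-1})_{11} = 1/d_{11} = 1/-8 = -1/8

-1/8


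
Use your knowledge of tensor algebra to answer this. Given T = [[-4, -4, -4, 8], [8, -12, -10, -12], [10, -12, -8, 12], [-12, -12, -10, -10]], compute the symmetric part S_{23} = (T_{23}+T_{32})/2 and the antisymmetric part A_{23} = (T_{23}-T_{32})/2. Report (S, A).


T_{23} = -10
T_{32} = -12
S_{23} = (-10 + -12)/2 = -22/2 = -11
A_{23} = (-10 - -12)/2 = 2/2 = 1
Check: S + A = -11 + 1 = -10 = T_{23}.

(-11, 1)


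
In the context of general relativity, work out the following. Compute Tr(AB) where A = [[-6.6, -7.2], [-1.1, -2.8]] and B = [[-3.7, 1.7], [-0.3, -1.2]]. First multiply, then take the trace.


Tr(AB) = sum_i (AB)_{ii} where (AB)_{ii} = sum_k A_{ik} B_{ki}.
(AB)_{11} = -6.6*-3.7 + -7.2*-0.3 = 26.58
(AB)_{22} = -1.1*1.7 + -2.8*-1.2 = 1.49
Tr(AB) = 26.58 + 1.49 = 28.07

28.07


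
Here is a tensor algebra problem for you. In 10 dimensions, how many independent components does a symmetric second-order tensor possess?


A symmetric rank-2 tensor in d dimensions has d(d+1)/2 independent components.
d = 10
d(d+1)/2 = 10 * 11 / 2 = 110 / 2 = 55

55


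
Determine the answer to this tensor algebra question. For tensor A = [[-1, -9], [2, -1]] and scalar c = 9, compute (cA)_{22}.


Scalar multiplication: (cA)_{ij} = c * A_{ij}.
c = 9
A_{22} = -1
(cA)_{22} = 9 * -1 = -9

-9


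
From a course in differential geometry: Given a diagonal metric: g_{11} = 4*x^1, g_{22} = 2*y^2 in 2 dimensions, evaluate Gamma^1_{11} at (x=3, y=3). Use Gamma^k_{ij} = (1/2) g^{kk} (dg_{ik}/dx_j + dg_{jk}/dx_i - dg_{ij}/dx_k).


For a diagonal metric, Gamma^k_{ij} = (1/2) g^{kk} (dg_{ik}/dx_j + dg_{jk}/dx_i - dg_{ij}/dx_k).
The metric is diagonal, so g_{ab} = 0 for a != b.
At the given point: g_{11} = 12, g_{22} = 18
g^{11} = 1/12
dg_{11}/dx_1 = dg_{11}/dx_1 = 4
dg_{11}/dx_1 = dg_{11}/dx_1 = 4
dg_{11}/dx_1 = dg_{11}/dx_1 = 4
Numerator = 4 + 4 - 4 = 4
Gamma^1_{11} = 4 / (2 * 12) = 1/6

1/6


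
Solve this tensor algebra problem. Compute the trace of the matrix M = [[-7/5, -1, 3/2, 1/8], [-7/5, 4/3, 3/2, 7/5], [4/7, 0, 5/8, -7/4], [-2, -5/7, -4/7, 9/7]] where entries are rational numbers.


The trace is the sum of diagonal entries.
Diagonal: M[1,1] = -7/5, M[2,2] = 4/3, M[3,3] = 5/8, M[4,4] = 9/7
Tr(M) = -7/5 + 4/3 + 5/8 + 9/7
Computing step by step:
After adding M[1,1]: -7/5
After adding M[2,2]: -1/15
After adding M[3,3]: 67/120
After adding M[4,4]: 1549/840
Tr(M) = 1549/840

1549/840


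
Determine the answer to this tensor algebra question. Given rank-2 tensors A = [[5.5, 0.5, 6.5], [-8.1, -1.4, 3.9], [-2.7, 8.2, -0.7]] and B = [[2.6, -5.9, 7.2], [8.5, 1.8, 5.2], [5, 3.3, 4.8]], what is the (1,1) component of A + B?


Tensor addition is component-wise: (A + B)_{ij} = A_{ij} + B_{ij}.
A_{11} = 5.5
B_{11} = 2.6
(A + B)_{11} = 5.5 + 2.6 = 8.1

8.1


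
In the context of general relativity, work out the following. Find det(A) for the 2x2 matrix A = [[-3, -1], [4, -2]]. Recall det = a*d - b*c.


For a 2x2 matrix [[a, b], [c, d]], det = a*d - b*c.
a = -3, b = -1, c = 4, d = -2
a*d = -3 * -2 = 6
b*c = -1 * 4 = -4
det = 6 - -4 = 10

10


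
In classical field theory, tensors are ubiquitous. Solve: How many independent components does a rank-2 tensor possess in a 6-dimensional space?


The number of components of a rank-r tensor in d dimensions is d^r.
Here d = 6 and r = 2.
6^2 = 36

36


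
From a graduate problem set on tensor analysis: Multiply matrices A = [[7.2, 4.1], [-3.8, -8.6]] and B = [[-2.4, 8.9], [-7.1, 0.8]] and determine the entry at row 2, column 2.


(AB)_{ij} = sum_k A_{ik} B_{kj}.
For i=2, j=2:
A_{21} * B_{12} = -3.8 * 8.9 = -33.82
A_{22} * B_{22} = -8.6 * 0.8 = -6.88
Sum = -33.82 + -6.88 = -40.7

-40.7


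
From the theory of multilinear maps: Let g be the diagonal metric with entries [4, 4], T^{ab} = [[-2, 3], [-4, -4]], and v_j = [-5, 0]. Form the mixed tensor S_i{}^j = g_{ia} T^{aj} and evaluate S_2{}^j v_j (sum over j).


Step 1: lower the first index. For a diagonal metric, g_{ia} T^{aj} = g_{ii} T^{ij} (no sum on i).
g_{22} = 4
S_2{}^1 = 4 * T^{21} = 4 * -4 = -16
S_2{}^2 = 4 * T^{22} = 4 * -4 = -16
Step 2: contract S_2{}^j with v_j.
S_2{}^1 * v_1 = -16 * -5 = 80
S_2{}^2 * v_2 = -16 * 0 = 0
Result = 80 + 0 = 80

80


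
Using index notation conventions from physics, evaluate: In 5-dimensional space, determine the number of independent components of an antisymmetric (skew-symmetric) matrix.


An antisymmetric rank-2 tensor satisfies A_{ij} = -A_{ji}, so diagonal entries are zero.
The independent components are the upper-triangular entries: C(n, 2) = n(n-1)/2.
n = 5
C(5, 2) = 5 * 4 / 2 = 20 / 2 = 10

10


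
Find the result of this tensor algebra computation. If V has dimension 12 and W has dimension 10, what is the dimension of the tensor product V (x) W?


The dimension of a tensor product is the product of dimensions.
dim(V) = 12, dim(W) = 10
dim(V (x) W) = 12 * 10 = 120

120


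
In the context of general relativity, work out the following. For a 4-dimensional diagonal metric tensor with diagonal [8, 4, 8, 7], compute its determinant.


For a diagonal metric, the determinant is the product of diagonal entries.
Diagonal entries: 8, 4, 8, 7
det(g) = 8 * 4 * 8 * 7 = 1792

1792


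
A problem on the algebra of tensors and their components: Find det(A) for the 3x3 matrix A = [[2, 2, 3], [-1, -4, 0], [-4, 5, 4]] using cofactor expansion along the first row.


Expanding along the first row, det(A) = a11*M_11 - a12*M_12 + a13*M_13, where M_1j is the (1,j) minor.
Minor M_11 = -4*4 - 0*5 = -16
Minor M_12 = -1*4 - 0*-4 = -4
Minor M_13 = -1*5 - -4*-4 = -21
det = 2*(-16) - 2*(-4) + 3*(-21)
    = -32 - -8 + -63
    = -87

-87


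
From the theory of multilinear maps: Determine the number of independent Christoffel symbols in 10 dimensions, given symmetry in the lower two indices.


Christoffel symbols Gamma^k_{ij} are symmetric in i,j, so there are d * d(d+1)/2 independent symbols.
d = 10
d(d+1)/2 = 10 * 11 / 2 = 55
Total = 10 * 55 = 550

550


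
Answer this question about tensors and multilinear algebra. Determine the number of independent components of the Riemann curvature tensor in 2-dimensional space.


The Riemann tensor in d dimensions has d^2(d^2 - 1)/12 independent components.
d = 2, so d^2 = 4
d^2 - 1 = 3
d^2(d^2 - 1) = 4 * 3 = 12
Divide by 12: 12 / 12 = 1

1


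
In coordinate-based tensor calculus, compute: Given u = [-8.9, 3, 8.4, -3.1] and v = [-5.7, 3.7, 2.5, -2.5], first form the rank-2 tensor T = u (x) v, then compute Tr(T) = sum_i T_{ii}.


The outer product gives T_{ij} = u_i v_j.
The trace (contraction) is Tr(T) = sum_i T_{ii} = sum_i u_i v_i.
Diagonal entries:
T_{11} = u_1 * v_1 = -8.9 * -5.7 = 50.73
T_{22} = u_2 * v_2 = 3 * 3.7 = 11.1
T_{33} = u_3 * v_3 = 8.4 * 2.5 = 21
T_{44} = u_4 * v_4 = -3.1 * -2.5 = 7.75
Tr(T) = 50.73 + 11.1 + 21 + 7.75 = 90.58

90.58


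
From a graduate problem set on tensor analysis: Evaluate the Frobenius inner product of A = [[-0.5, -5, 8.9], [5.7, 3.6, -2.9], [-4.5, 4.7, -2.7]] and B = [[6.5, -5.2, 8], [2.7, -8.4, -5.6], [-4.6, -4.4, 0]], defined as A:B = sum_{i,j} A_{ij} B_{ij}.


A:B = sum over all i,j of A_{ij} * B_{ij}.
Row 1: -0.5*6.5=-3.25, -5*-5.2=26, 8.9*8=71.2 => row sum = 93.95
Row 2: 5.7*2.7=15.39, 3.6*-8.4=-30.24, -2.9*-5.6=16.24 => row sum = 1.39
Row 3: -4.5*-4.6=20.7, 4.7*-4.4=-20.68, -2.7*0=0 => row sum = 0.02
Total = 93.95 + 1.39 + 0.02 = 95.36

95.36


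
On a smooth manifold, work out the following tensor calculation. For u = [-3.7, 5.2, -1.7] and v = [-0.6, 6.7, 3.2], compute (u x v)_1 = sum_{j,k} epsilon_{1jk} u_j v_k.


(u x v)_1 = sum_{j,k} epsilon_{1jk} u_j v_k. Only permutations of (1,2,3) contribute; the two non-zero terms are:
eps_{123} u_2 v_3 = 1 * 5.2 * 3.2 = 16.64
eps_{132} u_3 v_2 = -1 * -1.7 * 6.7 = 11.39
(u x v)_1 = 28.03

28.03


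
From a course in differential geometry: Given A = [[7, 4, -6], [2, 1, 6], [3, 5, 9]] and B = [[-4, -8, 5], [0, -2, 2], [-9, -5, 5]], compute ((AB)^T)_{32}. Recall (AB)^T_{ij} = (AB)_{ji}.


(AB)^T_{ij} = (AB)_{ji} = sum_k A_{jk} B_{ki}.
For i=3, j=2 we need (AB)_{23}:
A_{21} * B_{13} = 2 * 5 = 10
A_{22} * B_{23} = 1 * 2 = 2
A_{23} * B_{33} = 6 * 5 = 30
Sum = 10 + 2 + 30 = 42

42


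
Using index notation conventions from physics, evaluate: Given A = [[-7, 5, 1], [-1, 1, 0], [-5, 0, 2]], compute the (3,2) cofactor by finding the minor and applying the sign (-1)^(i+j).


To find cofactor C_{32}, delete row 3 and column 2.
The resulting 2x2 submatrix is: [[-7, 1], [-1, 0]]
Minor M_{32} = -7*0 - 1*-1
  = 0 - -1 = 1
Sign = (-1)^(3+2) = (-1)^5 = -1
Cofactor C_{32} = -1 * 1 = -1

-1


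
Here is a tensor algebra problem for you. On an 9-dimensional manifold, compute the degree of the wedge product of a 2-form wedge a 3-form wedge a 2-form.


The degree of a wedge product is the sum of the degrees of the individual forms.
Degrees: 2, 3, 2
Total degree = 2 + 3 + 2 = 7

7


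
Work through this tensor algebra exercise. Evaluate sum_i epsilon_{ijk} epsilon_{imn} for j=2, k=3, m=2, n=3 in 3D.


Using the identity: epsilon_{ijk} epsilon_{imn} = delta_{jm} delta_{kn} - delta_{jn} delta_{km}.
delta_{22} = 1
delta_{33} = 1
delta_{23} = 0
delta_{32} = 0
Result = 1 * 1 - 0 * 0 = 1 - 0 = 1

1


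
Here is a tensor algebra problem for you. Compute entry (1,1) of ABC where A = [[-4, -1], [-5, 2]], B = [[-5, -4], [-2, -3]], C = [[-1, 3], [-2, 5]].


(ABC)_{11} = sum_m (AB)_{1m} C_{m1}. First compute row 1 of AB.
(AB)_{11} = -4*-5 + -1*-2 = 22
(AB)_{12} = -4*-4 + -1*-3 = 19
Now contract with column 1 of C:
(AB)_{11} * C_{11} = 22 * -1 = -22
(AB)_{12} * C_{21} = 19 * -2 = -38
(ABC)_{11} = -22 + -38 = -60

-60


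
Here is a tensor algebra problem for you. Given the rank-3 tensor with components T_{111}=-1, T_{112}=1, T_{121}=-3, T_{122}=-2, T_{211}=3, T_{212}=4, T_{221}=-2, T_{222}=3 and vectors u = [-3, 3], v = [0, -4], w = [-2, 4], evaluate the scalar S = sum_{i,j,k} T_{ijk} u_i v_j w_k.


S = sum over i,j,k of T_{ijk} u_i v_j w_k. Expanding all 8 terms:
T_{111}*u_1*v_1*w_1 = -1*-3*0*-2 = 0  (running total: 0)
T_{112}*u_1*v_1*w_2 = 1*-3*0*4 = 0  (running total: 0)
T_{121}*u_1*v_2*w_1 = -3*-3*-4*-2 = 72  (running total: 72)
T_{122}*u_1*v_2*w_2 = -2*-3*-4*4 = -96  (running total: -24)
T_{211}*u_2*v_1*w_1 = 3*3*0*-2 = 0  (running total: -24)
T_{212}*u_2*v_1*w_2 = 4*3*0*4 = 0  (running total: -24)
T_{221}*u_2*v_2*w_1 = -2*3*-4*-2 = -48  (running total: -72)
T_{222}*u_2*v_2*w_2 = 3*3*-4*4 = -144  (running total: -216)
S = -216

-216


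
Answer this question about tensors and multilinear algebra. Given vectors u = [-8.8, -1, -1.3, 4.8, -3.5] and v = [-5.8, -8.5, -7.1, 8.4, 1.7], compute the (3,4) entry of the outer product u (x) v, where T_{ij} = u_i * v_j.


The outer product entry T_{ij} = u_i * v_j.
We need i=3, j=4.
u_3 = -1.3, v_4 = 8.4
T_{3,4} = -1.3 * 8.4 = -10.92

-10.92


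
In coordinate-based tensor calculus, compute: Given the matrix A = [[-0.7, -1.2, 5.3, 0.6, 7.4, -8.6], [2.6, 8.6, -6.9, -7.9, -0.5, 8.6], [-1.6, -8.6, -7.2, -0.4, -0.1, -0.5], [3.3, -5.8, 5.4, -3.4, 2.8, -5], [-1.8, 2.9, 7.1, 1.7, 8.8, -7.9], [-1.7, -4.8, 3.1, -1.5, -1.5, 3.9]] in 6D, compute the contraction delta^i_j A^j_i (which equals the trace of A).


The contraction (trace) of a rank-2 tensor is the sum of its diagonal elements.
Diagonal entries: A[1,1] = -0.7, A[2,2] = 8.6, A[3,3] = -7.2, A[4,4] = -3.4, A[5,5] = 8.8, A[6,6] = 3.9
Tr(A) = -0.7 + 8.6 + -7.2 + -3.4 + 8.8 + 3.9 = 10

10


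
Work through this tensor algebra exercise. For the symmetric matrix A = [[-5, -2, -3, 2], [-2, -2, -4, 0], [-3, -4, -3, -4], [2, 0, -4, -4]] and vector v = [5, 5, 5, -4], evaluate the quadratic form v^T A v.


First compute Av:
(Av)_1 = -5*5 + -2*5 + -3*5 + 2*-4 = -58
(Av)_2 = -2*5 + -2*5 + -4*5 + 0*-4 = -40
(Av)_3 = -3*5 + -4*5 + -3*5 + -4*-4 = -34
(Av)_4 = 2*5 + 0*5 + -4*5 + -4*-4 = 6
Av = [-58, -40, -34, 6]
Then v^T (Av) = 5*-58 + 5*-40 + 5*-34 + -4*6
= -290 + -200 + -170 + -24 = -684

-684


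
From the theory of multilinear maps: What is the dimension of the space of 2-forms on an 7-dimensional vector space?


The dimension of the space of p-forms on an n-dimensional space is C(n, p).
n = 7, p = 2
C(7, 2) = 7! / (2! * 5!) = 21

21


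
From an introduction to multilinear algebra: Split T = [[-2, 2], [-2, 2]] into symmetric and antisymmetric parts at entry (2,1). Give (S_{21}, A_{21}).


T_{21} = -2
T_{12} = 2
S_{21} = (-2 + 2)/2 = 0/2 = 0
A_{21} = (-2 - 2)/2 = -4/2 = -2
Check: S + A = 0 + -2 = -2 = T_{21}.

(0, -2)


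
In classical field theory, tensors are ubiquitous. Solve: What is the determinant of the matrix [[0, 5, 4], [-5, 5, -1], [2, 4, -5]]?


Expanding along the first row, det(A) = a11*M_11 - a12*M_12 + a13*M_13, where M_1j is the (1,j) minor.
Minor M_11 = 5*-5 - -1*4 = -21
Minor M_12 = -5*-5 - -1*2 = 27
Minor M_13 = -5*4 - 5*2 = -30
det = 0*(-21) - 5*(27) + 4*(-30)
    = 0 - 135 + -120
    = -255

-255


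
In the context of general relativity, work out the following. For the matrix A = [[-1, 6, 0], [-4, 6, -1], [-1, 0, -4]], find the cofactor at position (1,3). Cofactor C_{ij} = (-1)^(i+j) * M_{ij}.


To find cofactor C_{13}, delete row 1 and column 3.
The resulting 2x2 submatrix is: [[-4, 6], [-1, 0]]
Minor M_{13} = -4*0 - 6*-1
  = 0 - -6 = 6
Sign = (-1)^(1+3) = (-1)^4 = 1
Cofactor C_{13} = 1 * 6 = 6

6


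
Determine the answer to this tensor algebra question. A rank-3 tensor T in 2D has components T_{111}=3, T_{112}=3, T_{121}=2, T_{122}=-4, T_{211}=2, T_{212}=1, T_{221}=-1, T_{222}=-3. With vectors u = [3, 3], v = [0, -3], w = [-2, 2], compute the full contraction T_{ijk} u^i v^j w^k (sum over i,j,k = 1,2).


S = sum over i,j,k of T_{ijk} u_i v_j w_k. Expanding all 8 terms:
T_{111}*u_1*v_1*w_1 = 3*3*0*-2 = 0  (running total: 0)
T_{112}*u_1*v_1*w_2 = 3*3*0*2 = 0  (running total: 0)
T_{121}*u_1*v_2*w_1 = 2*3*-3*-2 = 36  (running total: 36)
T_{122}*u_1*v_2*w_2 = -4*3*-3*2 = 72  (running total: 108)
T_{211}*u_2*v_1*w_1 = 2*3*0*-2 = 0  (running total: 108)
T_{212}*u_2*v_1*w_2 = 1*3*0*2 = 0  (running total: 108)
T_{221}*u_2*v_2*w_1 = -1*3*-3*-2 = -18  (running total: 90)
T_{222}*u_2*v_2*w_2 = -3*3*-3*2 = 54  (running total: 144)
S = 144

144


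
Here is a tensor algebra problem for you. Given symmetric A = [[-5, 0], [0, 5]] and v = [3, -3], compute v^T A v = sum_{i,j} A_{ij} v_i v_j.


First compute Av:
(Av)_1 = -5*3 + 0*-3 = -15
(Av)_2 = 0*3 + 5*-3 = -15
Av = [-15, -15]
Then v^T (Av) = 3*-15 + -3*-15
= -45 + 45 = 0

0


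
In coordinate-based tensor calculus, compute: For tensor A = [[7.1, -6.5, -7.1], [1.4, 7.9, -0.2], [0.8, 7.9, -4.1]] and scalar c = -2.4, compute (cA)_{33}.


Scalar multiplication: (cA)_{ij} = c * A_{ij}.
c = -2.4
A_{33} = -4.1
(cA)_{33} = -2.4 * -4.1 = 9.84

9.84


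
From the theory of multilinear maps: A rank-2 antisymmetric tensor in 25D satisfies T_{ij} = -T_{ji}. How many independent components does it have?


An antisymmetric rank-2 tensor satisfies A_{ij} = -A_{ji}, so diagonal entries are zero.
The independent components are the upper-triangular entries: C(n, 2) = n(n-1)/2.
n = 25
C(25, 2) = 25 * 24 / 2 = 600 / 2 = 300

300


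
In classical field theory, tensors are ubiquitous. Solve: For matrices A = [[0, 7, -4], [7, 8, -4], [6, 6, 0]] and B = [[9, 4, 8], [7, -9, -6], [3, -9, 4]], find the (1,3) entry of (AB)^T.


(AB)^T_{ij} = (AB)_{ji} = sum_k A_{jk} B_{ki}.
For i=1, j=3 we need (AB)_{31}:
A_{31} * B_{11} = 6 * 9 = 54
A_{32} * B_{21} = 6 * 7 = 42
A_{33} * B_{31} = 0 * 3 = 0
Sum = 54 + 42 + 0 = 96

96


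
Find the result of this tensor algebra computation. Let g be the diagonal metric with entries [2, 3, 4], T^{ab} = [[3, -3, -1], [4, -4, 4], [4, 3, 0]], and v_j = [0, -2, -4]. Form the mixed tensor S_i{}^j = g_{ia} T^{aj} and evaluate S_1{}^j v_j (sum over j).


Step 1: lower the first index. For a diagonal metric, g_{ia} T^{aj} = g_{ii} T^{ij} (no sum on i).
g_{11} = 2
S_1{}^1 = 2 * T^{11} = 2 * 3 = 6
S_1{}^2 = 2 * T^{12} = 2 * -3 = -6
S_1{}^3 = 2 * T^{13} = 2 * -1 = -2
Step 2: contract S_1{}^j with v_j.
S_1{}^1 * v_1 = 6 * 0 = 0
S_1{}^2 * v_2 = -6 * -2 = 12
S_1{}^3 * v_3 = -2 * -4 = 8
Result = 0 + 12 + 8 = 20

20


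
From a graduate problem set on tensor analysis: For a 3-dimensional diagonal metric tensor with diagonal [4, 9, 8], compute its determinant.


For a diagonal metric, the determinant is the product of diagonal entries.
Diagonal entries: 4, 9, 8
det(g) = 4 * 9 * 8 = 288

288


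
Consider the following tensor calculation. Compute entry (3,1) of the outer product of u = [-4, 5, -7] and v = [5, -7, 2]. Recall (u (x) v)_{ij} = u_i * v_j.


The outer product entry T_{ij} = u_i * v_j.
We need i=3, j=1.
u_3 = -7, v_1 = 5
T_{3,1} = -7 * 5 = -35

-35


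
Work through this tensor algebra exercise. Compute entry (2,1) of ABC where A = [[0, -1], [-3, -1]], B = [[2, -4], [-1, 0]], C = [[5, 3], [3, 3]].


(ABC)_{21} = sum_m (AB)_{2m} C_{m1}. First compute row 2 of AB.
(AB)_{21} = -3*2 + -1*-1 = -5
(AB)_{22} = -3*-4 + -1*0 = 12
Now contract with column 1 of C:
(AB)_{21} * C_{11} = -5 * 5 = -25
(AB)_{22} * C_{21} = 12 * 3 = 36
(ABC)_{21} = -25 + 36 = 11

11


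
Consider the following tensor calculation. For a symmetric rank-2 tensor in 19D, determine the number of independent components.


A symmetric rank-2 tensor in d dimensions has d(d+1)/2 independent components.
d = 19
d(d+1)/2 = 19 * 20 / 2 = 380 / 2 = 190

190


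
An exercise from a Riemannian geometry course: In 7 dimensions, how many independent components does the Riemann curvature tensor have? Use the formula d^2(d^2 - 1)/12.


The Riemann tensor in d dimensions has d^2(d^2 - 1)/12 independent components.
d = 7, so d^2 = 49
d^2 - 1 = 48
d^2(d^2 - 1) = 49 * 48 = 2352
Divide by 12: 2352 / 12 = 196

196


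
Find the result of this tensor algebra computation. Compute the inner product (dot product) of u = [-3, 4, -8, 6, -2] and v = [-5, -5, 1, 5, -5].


The inner product u . v = sum of u_i * v_i.
Term-by-term: -3 * -5, 4 * -5, -8 * 1, 6 * 5, -2 * -5
Products: 15, -20, -8, 30, 10
Sum = 15 + -20 + -8 + 30 + 10 = 27

27


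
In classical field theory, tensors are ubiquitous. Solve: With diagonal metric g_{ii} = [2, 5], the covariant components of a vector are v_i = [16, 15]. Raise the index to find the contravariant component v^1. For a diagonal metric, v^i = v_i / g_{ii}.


To raise an index with a diagonal metric: v^i = v_i / g_{ii}.
For index 1: v_1 = 16, g_{11} = 2
v^1 = 16 / 2 = 8

8


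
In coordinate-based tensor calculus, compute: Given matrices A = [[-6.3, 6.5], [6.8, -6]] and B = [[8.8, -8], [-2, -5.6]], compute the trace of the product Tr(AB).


Tr(AB) = sum_i (AB)_{ii} where (AB)_{ii} = sum_k A_{ik} B_{ki}.
(AB)_{11} = -6.3*8.8 + 6.5*-2 = -68.44
(AB)_{22} = 6.8*-8 + -6*-5.6 = -20.8
Tr(AB) = -68.44 + -20.8 = -89.24

-89.24


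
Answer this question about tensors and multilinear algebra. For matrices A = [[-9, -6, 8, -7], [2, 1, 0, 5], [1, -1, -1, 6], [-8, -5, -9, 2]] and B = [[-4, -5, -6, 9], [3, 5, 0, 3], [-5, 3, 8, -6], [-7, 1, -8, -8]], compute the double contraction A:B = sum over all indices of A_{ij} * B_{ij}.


A:B = sum over all i,j of A_{ij} * B_{ij}.
Row 1: -9*-4=36, -6*-5=30, 8*-6=-48, -7*9=-63 => row sum = -45
Row 2: 2*3=6, 1*5=5, 0*0=0, 5*3=15 => row sum = 26
Row 3: 1*-5=-5, -1*3=-3, -1*8=-8, 6*-6=-36 => row sum = -52
Row 4: -8*-7=56, -5*1=-5, -9*-8=72, 2*-8=-16 => row sum = 107
Total = -45 + 26 + -52 + 107 = 36

36


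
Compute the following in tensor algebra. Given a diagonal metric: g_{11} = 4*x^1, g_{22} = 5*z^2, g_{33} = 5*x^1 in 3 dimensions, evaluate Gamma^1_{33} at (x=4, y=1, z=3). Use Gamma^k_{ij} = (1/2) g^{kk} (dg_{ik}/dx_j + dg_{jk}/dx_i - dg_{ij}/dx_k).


For a diagonal metric, Gamma^k_{ij} = (1/2) g^{kk} (dg_{ik}/dx_j + dg_{jk}/dx_i - dg_{ij}/dx_k).
The metric is diagonal, so g_{ab} = 0 for a != b.
At the given point: g_{11} = 16, g_{22} = 45, g_{33} = 20
g^{11} = 1/16
dg_{31}/dx_3 = 0 (off-diagonal)
dg_{31}/dx_3 = 0 (off-diagonal)
dg_{33}/dx_1 = dg_{33}/dx_1 = 5
Numerator = 0 + 0 - 5 = -5
Gamma^1_{33} = -5 / (2 * 16) = -5/32

-5/32


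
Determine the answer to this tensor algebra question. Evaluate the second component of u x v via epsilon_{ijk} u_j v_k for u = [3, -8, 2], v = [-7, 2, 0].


(u x v)_2 = sum_{j,k} epsilon_{2jk} u_j v_k. Only permutations of (1,2,3) contribute; the two non-zero terms are:
eps_{213} u_1 v_3 = -1 * 3 * 0 = 0
eps_{231} u_3 v_1 = 1 * 2 * -7 = -14
(u x v)_2 = -14

-14


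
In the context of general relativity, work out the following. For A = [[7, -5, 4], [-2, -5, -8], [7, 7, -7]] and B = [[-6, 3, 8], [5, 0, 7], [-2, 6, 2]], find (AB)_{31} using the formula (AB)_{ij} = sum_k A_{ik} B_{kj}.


(AB)_{ij} = sum_k A_{ik} B_{kj}.
For i=3, j=1:
A_{31} * B_{11} = 7 * -6 = -42
A_{32} * B_{21} = 7 * 5 = 35
A_{33} * B_{31} = -7 * -2 = 14
Sum = -42 + 35 + 14 = 7

7


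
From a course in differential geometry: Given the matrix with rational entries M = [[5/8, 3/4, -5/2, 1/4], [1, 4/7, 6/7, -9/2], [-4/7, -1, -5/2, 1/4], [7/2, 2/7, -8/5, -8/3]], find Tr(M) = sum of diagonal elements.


The trace is the sum of diagonal entries.
Diagonal: M[1,1] = 5/8, M[2,2] = 4/7, M[3,3] = -5/2, M[4,4] = -8/3
Tr(M) = 5/8 + 4/7 + -5/2 + -8/3
Computing step by step:
After adding M[1,1]: 5/8
After adding M[2,2]: 67/56
After adding M[3,3]: -73/56
After adding M[4,4]: -667/168
Tr(M) = -667/168

-667/168


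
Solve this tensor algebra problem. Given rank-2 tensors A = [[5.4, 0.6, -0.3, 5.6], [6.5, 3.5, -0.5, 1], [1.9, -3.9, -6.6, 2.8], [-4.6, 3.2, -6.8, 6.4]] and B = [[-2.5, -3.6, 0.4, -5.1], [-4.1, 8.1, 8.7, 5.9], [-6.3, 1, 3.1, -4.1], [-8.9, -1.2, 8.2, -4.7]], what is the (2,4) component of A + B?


Tensor addition is component-wise: (A + B)_{ij} = A_{ij} + B_{ij}.
A_{24} = 1
B_{24} = 5.9
(A + B)_{24} = 1 + 5.9 = 6.9

6.9


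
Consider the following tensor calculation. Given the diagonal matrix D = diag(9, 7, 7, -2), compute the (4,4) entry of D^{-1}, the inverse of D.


For a diagonal matrix, the inverse has entries (D^{-1})_{ii} = 1/d_{ii}.
The diagonal entries are: d_{11} = 9, d_{22} = 7, d_{33} = 7, d_{44} = -2
We need (D^{-1})_{44} = 1/d_{44} = 1/-2 = -1/2

-1/2


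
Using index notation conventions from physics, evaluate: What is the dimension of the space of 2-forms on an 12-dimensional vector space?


The dimension of the space of p-forms on an n-dimensional space is C(n, p).
n = 12, p = 2
C(12, 2) = 12! / (2! * 10!) = 66

66


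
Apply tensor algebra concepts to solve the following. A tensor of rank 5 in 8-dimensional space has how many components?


The number of components of a rank-r tensor in d dimensions is d^r.
Here d = 8 and r = 5.
8^5 = 32768

32768


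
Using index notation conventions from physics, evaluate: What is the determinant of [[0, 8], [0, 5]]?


For a 2x2 matrix [[a, b], [c, d]], det = a*d - b*c.
a = 0, b = 8, c = 0, d = 5
a*d = 0 * 5 = 0
b*c = 8 * 0 = 0
det = 0 - 0 = 0

0


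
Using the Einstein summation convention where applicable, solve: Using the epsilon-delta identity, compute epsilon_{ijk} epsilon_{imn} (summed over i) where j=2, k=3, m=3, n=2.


Using the identity: epsilon_{ijk} epsilon_{imn} = delta_{jm} delta_{kn} - delta_{jn} delta_{km}.
delta_{23} = 0
delta_{32} = 0
delta_{22} = 1
delta_{33} = 1
Result = 0 * 0 - 1 * 1 = 0 - 1 = -1

-1


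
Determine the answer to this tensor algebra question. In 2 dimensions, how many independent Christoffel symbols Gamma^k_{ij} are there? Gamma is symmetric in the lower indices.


Christoffel symbols Gamma^k_{ij} are symmetric in i,j, so there are d * d(d+1)/2 independent symbols.
d = 2
d(d+1)/2 = 2 * 3 / 2 = 3
Total = 2 * 3 = 6

6


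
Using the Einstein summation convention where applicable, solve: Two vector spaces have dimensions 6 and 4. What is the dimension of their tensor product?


The dimension of a tensor product is the product of dimensions.
dim(V) = 6, dim(W) = 4
dim(V (x) W) = 6 * 4 = 24

24


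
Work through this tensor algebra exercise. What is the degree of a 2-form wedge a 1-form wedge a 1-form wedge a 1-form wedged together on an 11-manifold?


The degree of a wedge product is the sum of the degrees of the individual forms.
Degrees: 2, 1, 1, 1
Total degree = 2 + 1 + 1 + 1 = 5

5


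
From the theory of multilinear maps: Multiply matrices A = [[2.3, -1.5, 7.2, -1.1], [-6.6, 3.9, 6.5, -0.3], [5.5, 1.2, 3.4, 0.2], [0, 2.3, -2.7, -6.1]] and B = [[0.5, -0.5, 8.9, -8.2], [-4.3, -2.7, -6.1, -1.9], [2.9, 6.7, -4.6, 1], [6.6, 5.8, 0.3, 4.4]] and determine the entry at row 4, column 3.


(AB)_{ij} = sum_k A_{ik} B_{kj}.
For i=4, j=3:
A_{41} * B_{13} = 0 * 8.9 = 0
A_{42} * B_{23} = 2.3 * -6.1 = -14.03
A_{43} * B_{33} = -2.7 * -4.6 = 12.42
A_{44} * B_{43} = -6.1 * 0.3 = -1.83
Sum = 0 + -14.03 + 12.42 + -1.83 = -3.44

-3.44


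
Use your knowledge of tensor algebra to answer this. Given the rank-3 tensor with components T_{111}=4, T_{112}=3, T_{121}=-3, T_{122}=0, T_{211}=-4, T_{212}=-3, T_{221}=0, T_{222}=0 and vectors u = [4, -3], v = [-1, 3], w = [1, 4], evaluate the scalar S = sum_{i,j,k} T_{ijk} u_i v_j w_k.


S = sum over i,j,k of T_{ijk} u_i v_j w_k. Expanding all 8 terms:
T_{111}*u_1*v_1*w_1 = 4*4*-1*1 = -16  (running total: -16)
T_{112}*u_1*v_1*w_2 = 3*4*-1*4 = -48  (running total: -64)
T_{121}*u_1*v_2*w_1 = -3*4*3*1 = -36  (running total: -100)
T_{122}*u_1*v_2*w_2 = 0*4*3*4 = 0  (running total: -100)
T_{211}*u_2*v_1*w_1 = -4*-3*-1*1 = -12  (running total: -112)
T_{212}*u_2*v_1*w_2 = -3*-3*-1*4 = -36  (running total: -148)
T_{221}*u_2*v_2*w_1 = 0*-3*3*1 = 0  (running total: -148)
T_{222}*u_2*v_2*w_2 = 0*-3*3*4 = 0  (running total: -148)
S = -148

-148


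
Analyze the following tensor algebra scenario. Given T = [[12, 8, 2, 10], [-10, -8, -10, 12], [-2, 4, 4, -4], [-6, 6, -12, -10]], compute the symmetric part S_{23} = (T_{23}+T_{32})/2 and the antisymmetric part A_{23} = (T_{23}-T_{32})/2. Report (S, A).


T_{23} = -10
T_{32} = 4
S_{23} = (-10 + 4)/2 = -6/2 = -3
A_{23} = (-10 - 4)/2 = -14/2 = -7
Check: S + A = -3 + -7 = -10 = T_{23}.

(-3, -7)


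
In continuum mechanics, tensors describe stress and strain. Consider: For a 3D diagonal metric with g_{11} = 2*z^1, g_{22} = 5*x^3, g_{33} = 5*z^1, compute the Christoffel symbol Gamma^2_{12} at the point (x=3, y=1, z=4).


For a diagonal metric, Gamma^k_{ij} = (1/2) g^{kk} (dg_{ik}/dx_j + dg_{jk}/dx_i - dg_{ij}/dx_k).
The metric is diagonal, so g_{ab} = 0 for a != b.
At the given point: g_{11} = 8, g_{22} = 135, g_{33} = 20
g^{22} = 1/135
dg_{12}/dx_2 = 0 (off-diagonal)
dg_{22}/dx_1 = dg_{22}/dx_1 = 135
dg_{12}/dx_2 = 0 (off-diagonal)
Numerator = 0 + 135 - 0 = 135
Gamma^2_{12} = 135 / (2 * 135) = 1/2

1/2


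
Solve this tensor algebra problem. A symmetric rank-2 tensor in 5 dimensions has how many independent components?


A symmetric rank-2 tensor in d dimensions has d(d+1)/2 independent components.
d = 5
d(d+1)/2 = 5 * 6 / 2 = 30 / 2 = 15

15


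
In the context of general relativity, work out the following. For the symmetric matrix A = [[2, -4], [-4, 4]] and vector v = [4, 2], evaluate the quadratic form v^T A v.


First compute Av:
(Av)_1 = 2*4 + -4*2 = 0
(Av)_2 = -4*4 + 4*2 = -8
Av = [0, -8]
Then v^T (Av) = 4*0 + 2*-8
= 0 + -16 = -16

-16


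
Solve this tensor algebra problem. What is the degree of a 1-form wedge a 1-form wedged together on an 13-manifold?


The degree of a wedge product is the sum of the degrees of the individual forms.
Degrees: 1, 1
Total degree = 1 + 1 = 2

2


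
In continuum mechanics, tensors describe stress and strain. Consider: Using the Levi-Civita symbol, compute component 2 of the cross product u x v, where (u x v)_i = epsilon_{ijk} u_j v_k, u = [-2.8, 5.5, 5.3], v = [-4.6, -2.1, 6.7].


(u x v)_2 = sum_{j,k} epsilon_{2jk} u_j v_k. Only permutations of (1,2,3) contribute; the two non-zero terms are:
eps_{213} u_1 v_3 = -1 * -2.8 * 6.7 = 18.76
eps_{231} u_3 v_1 = 1 * 5.3 * -4.6 = -24.38
(u x v)_2 = -5.62

-5.62


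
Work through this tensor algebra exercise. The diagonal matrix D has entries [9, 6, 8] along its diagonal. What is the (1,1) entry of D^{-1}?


For a diagonal matrix, the inverse has entries (D^{-1})_{ii} = 1/d_{ii}.
The diagonal entries are: d_{11} = 9, d_{22} = 6, d_{33} = 8
We need (D^{-1})_{11} = 1/d_{11} = 1/9 = 1/9

1/9


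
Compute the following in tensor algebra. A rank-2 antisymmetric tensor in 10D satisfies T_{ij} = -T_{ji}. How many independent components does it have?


An antisymmetric rank-2 tensor satisfies A_{ij} = -A_{ji}, so diagonal entries are zero.
The independent components are the upper-triangular entries: C(n, 2) = n(n-1)/2.
n = 10
C(10, 2) = 10 * 9 / 2 = 90 / 2 = 45

45


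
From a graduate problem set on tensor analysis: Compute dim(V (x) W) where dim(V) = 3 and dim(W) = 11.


The dimension of a tensor product is the product of dimensions.
dim(V) = 3, dim(W) = 11
dim(V (x) W) = 3 * 11 = 33

33


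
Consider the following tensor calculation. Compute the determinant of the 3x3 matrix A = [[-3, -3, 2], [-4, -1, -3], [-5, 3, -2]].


Expanding along the first row, det(A) = a11*M_11 - a12*M_12 + a13*M_13, where M_1j is the (1,j) minor.
Minor M_11 = -1*-2 - -3*3 = 11
Minor M_12 = -4*-2 - -3*-5 = -7
Minor M_13 = -4*3 - -1*-5 = -17
det = -3*(11) - -3*(-7) + 2*(-17)
    = -33 - 21 + -34
    = -88

-88


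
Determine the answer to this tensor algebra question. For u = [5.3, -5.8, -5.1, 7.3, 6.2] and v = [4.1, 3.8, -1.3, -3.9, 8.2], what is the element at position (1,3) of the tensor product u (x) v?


The outer product entry T_{ij} = u_i * v_j.
We need i=1, j=3.
u_1 = 5.3, v_3 = -1.3
T_{1,3} = 5.3 * -1.3 = -6.89

-6.89


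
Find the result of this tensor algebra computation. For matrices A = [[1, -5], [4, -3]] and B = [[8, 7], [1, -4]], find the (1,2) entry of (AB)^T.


(AB)^T_{ij} = (AB)_{ji} = sum_k A_{jk} B_{ki}.
For i=1, j=2 we need (AB)_{21}:
A_{21} * B_{11} = 4 * 8 = 32
A_{22} * B_{21} = -3 * 1 = -3
Sum = 32 + -3 = 29

29


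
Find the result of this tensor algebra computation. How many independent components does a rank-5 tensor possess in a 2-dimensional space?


The number of components of a rank-r tensor in d dimensions is d^r.
Here d = 2 and r = 5.
2^5 = 32

32


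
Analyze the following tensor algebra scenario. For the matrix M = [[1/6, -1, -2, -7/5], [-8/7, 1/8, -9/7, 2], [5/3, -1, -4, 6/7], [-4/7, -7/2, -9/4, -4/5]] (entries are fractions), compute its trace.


The trace is the sum of diagonal entries.
Diagonal: M[1,1] = 1/6, M[2,2] = 1/8, M[3,3] = -4, M[4,4] = -4/5
Tr(M) = 1/6 + 1/8 + -4 + -4/5
Computing step by step:
After adding M[1,1]: 1/6
After adding M[2,2]: 7/24
After adding M[3,3]: -89/24
After adding M[4,4]: -541/120
Tr(M) = -541/120

-541/120


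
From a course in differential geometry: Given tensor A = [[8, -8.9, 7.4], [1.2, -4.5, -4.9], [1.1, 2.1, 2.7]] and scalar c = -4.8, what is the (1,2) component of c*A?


Scalar multiplication: (cA)_{ij} = c * A_{ij}.
c = -4.8
A_{12} = -8.9
(cA)_{12} = -4.8 * -8.9 = 42.72

42.72


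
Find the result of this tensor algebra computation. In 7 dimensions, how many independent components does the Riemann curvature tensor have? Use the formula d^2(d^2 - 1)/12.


The Riemann tensor in d dimensions has d^2(d^2 - 1)/12 independent components.
d = 7, so d^2 = 49
d^2 - 1 = 48
d^2(d^2 - 1) = 49 * 48 = 2352
Divide by 12: 2352 / 12 = 196

196


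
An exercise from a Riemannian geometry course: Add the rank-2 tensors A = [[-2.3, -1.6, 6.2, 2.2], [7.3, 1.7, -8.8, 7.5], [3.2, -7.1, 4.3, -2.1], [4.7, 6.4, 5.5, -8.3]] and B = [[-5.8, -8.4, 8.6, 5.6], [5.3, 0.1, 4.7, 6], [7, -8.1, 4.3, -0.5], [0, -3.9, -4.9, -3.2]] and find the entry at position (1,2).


Tensor addition is component-wise: (A + B)_{ij} = A_{ij} + B_{ij}.
A_{12} = -1.6
B_{12} = -8.4
(A + B)_{12} = -1.6 + -8.4 = -10

-10


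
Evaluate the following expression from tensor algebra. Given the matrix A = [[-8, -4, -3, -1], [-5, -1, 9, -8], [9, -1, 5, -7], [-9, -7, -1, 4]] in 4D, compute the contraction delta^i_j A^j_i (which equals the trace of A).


The contraction (trace) of a rank-2 tensor is the sum of its diagonal elements.
Diagonal entries: A[1,1] = -8, A[2,2] = -1, A[3,3] = 5, A[4,4] = 4
Tr(A) = -8 + -1 + 5 + 4 = 0

0
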